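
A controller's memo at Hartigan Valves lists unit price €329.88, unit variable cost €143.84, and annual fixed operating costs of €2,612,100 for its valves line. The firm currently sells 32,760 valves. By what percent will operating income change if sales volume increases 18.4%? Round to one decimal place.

Contribution at this volume is 32,760 × €186.04 = €6,094,670.40.
Subtracting fixed costs: EBIT = €6,094,670.40 − €2,612,100 = €3,482,570.40.
So DOL = total CM / EBIT = €6,094,670.40 / €3,482,570.40 = 1.7500.
%ΔEBIT = DOL × %ΔSales = 1.7500 × +18.4% = +32.2%.

+32.2%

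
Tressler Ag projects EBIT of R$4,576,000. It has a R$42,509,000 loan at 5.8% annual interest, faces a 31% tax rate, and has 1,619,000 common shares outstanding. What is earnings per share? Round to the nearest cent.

Interest = R$2,465,522.00, so EBT = R$4,576,000 − R$2,465,522.00 = R$2,110,478.00.
After tax at 31%: net income = R$2,110,478.00 × 0.69 = R$1,456,229.82.
Per share: R$1,456,229.82 / 1,619,000 shares = R$0.90.

R$0.90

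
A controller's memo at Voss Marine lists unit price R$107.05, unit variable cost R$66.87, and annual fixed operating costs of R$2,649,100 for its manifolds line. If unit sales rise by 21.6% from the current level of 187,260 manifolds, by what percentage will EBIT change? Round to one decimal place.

+33.3%

Total contribution margin = 187,260 × R$40.18 = R$7,524,106.80.
EBIT = R$7,524,106.80 − R$2,649,100 = R$4,875,006.80.
So DOL = total CM / EBIT = R$7,524,106.80 / R$4,875,006.80 = 1.5434.
So EBIT moves 1.5434 × (+21.6%) = +33.3%.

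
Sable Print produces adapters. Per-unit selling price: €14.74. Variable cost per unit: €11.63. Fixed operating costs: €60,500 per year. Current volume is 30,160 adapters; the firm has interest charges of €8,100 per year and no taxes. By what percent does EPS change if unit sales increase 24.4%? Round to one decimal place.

Total contribution margin = 30,160 × €3.11 = €93,797.60.
Subtracting fixed costs: EBIT = €93,797.60 − €60,500 = €33,297.60.
After interest of €8,100.00, pre-tax earnings = €25,197.60.
Degree of combined leverage = contribution ÷ (EBIT − I) = €93,797.60 ÷ €25,197.60 = 3.7225.
EPS therefore changes by 3.7225 × (+24.4%) = +90.8%.

+90.8%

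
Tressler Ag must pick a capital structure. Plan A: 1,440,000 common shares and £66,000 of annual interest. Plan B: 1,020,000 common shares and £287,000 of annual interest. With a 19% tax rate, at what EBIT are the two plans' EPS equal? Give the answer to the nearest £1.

Set EPS_A = EPS_B: (EBIT − £66,000)(1 − 0.19) ÷ 1,440,000 = (EBIT − £287,000)(1 − 0.19) ÷ 1,020,000.
Cancelling (1 − t) and cross-multiplying: 1,020,000·(EBIT − 66,000) = 1,440,000·(EBIT − 287,000).
Solving, EBIT = (287,000·1,440,000 − 66,000·1,020,000) / (1,440,000 − 1,020,000) = 345,960,000,000 / 420,000 = 823,714.29.

£823,714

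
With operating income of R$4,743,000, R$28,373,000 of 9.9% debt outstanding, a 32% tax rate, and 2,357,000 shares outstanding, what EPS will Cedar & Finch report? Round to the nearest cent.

Interest = R$2,808,927.00, so EBT = R$4,743,000 − R$2,808,927.00 = R$1,934,073.00.
After tax at 32%: net income = R$1,934,073.00 × 0.68 = R$1,315,169.64.
Per share: R$1,315,169.64 / 2,357,000 shares = R$0.56.

R$0.56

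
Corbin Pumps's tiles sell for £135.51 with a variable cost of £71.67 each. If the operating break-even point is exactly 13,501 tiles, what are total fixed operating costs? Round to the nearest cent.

£861,903.84

Unit CM = price − variable cost = £135.51 − £71.67 = £63.84.
Fixed costs = break-even units × CM = 13,501 × £63.84 = £861,903.84.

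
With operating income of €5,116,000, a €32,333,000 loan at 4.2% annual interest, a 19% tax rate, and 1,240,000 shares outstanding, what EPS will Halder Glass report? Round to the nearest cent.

€2.45

Pre-tax income = €5,116,000 − €1,357,986.00 = €3,758,014.00.
Net income = €3,758,014.00 × (1 − 0.19) = €3,043,991.34.
EPS = €3,043,991.34 ÷ 1,240,000 = €2.45.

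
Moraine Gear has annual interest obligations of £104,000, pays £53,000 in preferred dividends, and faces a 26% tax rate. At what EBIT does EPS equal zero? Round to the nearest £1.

Grossing the preferred dividend up to pre-tax terms: £53,000 / (1 − 0.26) = £71,621.62.
Financial break-even EBIT = interest + D_p ÷ (1 − t) = £104,000 + £71,621.62 = £175,621.62.

£175,622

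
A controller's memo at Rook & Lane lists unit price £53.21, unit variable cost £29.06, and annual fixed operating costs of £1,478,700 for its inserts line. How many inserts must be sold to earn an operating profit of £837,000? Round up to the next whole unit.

Each unit contributes £53.21 − £29.06 = £24.15.
Need Q such that Q × £24.15 − £1,478,700 = £837,000, i.e. Q = £2,315,700 / £24.15 = 95,888.20 → 95,889.

95,889 inserts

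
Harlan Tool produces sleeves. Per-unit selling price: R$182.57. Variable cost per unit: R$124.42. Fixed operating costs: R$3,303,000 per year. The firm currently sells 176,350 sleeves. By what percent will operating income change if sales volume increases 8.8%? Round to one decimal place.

+13.0%

At 176,350 units, contribution = 176,350 × R$58.15 = R$10,254,752.50.
Operating income = contribution − fixed costs = R$10,254,752.50 − R$3,303,000 = R$6,951,752.50.
DOL = contribution ÷ EBIT = R$10,254,752.50 ÷ R$6,951,752.50 = 1.4751.
Operating income changes by 1.4751 × +8.8% = +13.0%.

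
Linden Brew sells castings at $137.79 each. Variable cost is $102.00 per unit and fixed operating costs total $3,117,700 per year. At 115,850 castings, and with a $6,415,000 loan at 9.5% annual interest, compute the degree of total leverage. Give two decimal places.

Contribution at this volume is 115,850 × $35.79 = $4,146,271.50.
Subtracting fixed costs: EBIT = $4,146,271.50 − $3,117,700 = $1,028,571.50. Interest = $609,425.00, so EBIT − I = $419,146.50.
DCL = contribution ÷ (EBIT − I) = $4,146,271.50 ÷ $419,146.50 = 9.8922.

9.89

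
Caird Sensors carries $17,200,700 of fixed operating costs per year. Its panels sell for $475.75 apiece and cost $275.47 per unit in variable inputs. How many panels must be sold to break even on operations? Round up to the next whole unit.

Each unit contributes $475.75 − $275.47 = $200.28.
Units to break even: $17,200,700 ÷ $200.28 = 85,883.26, rounded up to 85,884.

85,884 panels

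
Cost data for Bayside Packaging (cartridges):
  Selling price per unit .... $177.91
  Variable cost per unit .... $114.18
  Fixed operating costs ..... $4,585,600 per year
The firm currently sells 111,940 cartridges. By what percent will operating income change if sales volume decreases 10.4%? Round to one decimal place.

-29.1%

Total contribution margin = 111,940 × $63.73 = $7,133,936.20.
Subtracting fixed costs: EBIT = $7,133,936.20 − $4,585,600 = $2,548,336.20.
Degree of operating leverage = $7,133,936.20 / $2,548,336.20 = 2.7994.
So EBIT moves 2.7994 × (-10.4%) = -29.1%.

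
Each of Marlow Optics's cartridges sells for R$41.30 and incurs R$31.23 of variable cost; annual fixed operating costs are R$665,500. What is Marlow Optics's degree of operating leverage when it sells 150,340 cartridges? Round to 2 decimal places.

1.78

At 150,340 units, contribution = 150,340 × R$10.07 = R$1,513,923.80.
Subtracting fixed costs: EBIT = R$1,513,923.80 − R$665,500 = R$848,423.80.
DOL = contribution ÷ EBIT = R$1,513,923.80 ÷ R$848,423.80 = 1.7844.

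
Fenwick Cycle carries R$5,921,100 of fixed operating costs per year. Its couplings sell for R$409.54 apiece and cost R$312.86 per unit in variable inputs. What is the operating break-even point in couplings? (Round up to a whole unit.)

61,245 couplings

Each unit contributes R$409.54 − R$312.86 = R$96.68.
Units to break even: R$5,921,100 ÷ R$96.68 = 61,244.31, rounded up to 61,245.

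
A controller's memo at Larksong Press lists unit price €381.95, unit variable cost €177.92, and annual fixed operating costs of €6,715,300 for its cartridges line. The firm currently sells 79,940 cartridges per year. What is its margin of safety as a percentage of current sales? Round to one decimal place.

58.8%

Unit CM = price − variable cost = €381.95 − €177.92 = €204.03. Break-even units = €6,715,300 ÷ €204.03 = 32,913.30; break-even revenue = 32,913.30 × €381.95 = €12,571,233.81.
Current sales = 79,940 × €381.95 = €30,533,083.00.
Margin of safety = (€30,533,083.00 − €12,571,233.81) ÷ €30,533,083.00 = 58.8%.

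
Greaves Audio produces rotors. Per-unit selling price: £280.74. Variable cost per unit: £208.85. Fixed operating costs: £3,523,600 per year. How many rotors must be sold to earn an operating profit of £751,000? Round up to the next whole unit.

Unit CM = price − variable cost = £280.74 − £208.85 = £71.89.
Need Q such that Q × £71.89 − £3,523,600 = £751,000, i.e. Q = £4,274,600 / £71.89 = 59,460.29 → 59,461.

59,461 rotors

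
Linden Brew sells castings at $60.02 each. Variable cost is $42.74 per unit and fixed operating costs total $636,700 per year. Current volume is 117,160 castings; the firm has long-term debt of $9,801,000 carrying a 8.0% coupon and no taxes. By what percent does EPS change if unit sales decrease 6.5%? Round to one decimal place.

-21.8%

At 117,160 units, contribution = 117,160 × $17.28 = $2,024,524.80.
Operating income = contribution − fixed costs = $2,024,524.80 − $636,700 = $1,387,824.80.
Interest = $784,080.00, so EBIT − I = $603,744.80.
Degree of combined leverage = contribution ÷ (EBIT − I) = $2,024,524.80 ÷ $603,744.80 = 3.3533.
EPS therefore changes by 3.3533 × (-6.5%) = -21.8%.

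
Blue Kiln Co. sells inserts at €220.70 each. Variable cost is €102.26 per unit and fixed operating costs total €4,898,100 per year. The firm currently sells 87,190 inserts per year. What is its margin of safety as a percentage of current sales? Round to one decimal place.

52.6%

Each unit contributes €220.70 − €102.26 = €118.44. Break-even units = €4,898,100 ÷ €118.44 = 41,355.12; break-even revenue = 41,355.12 × €220.70 = €9,127,074.21.
Current sales = 87,190 × €220.70 = €19,242,833.00.
Margin of safety = (€19,242,833.00 − €9,127,074.21) ÷ €19,242,833.00 = 52.6%.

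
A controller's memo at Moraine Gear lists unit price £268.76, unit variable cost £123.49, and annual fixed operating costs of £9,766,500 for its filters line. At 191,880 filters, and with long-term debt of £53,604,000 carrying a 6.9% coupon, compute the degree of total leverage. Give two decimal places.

Contribution at this volume is 191,880 × £145.27 = £27,874,407.60.
Subtracting fixed costs: EBIT = £27,874,407.60 − £9,766,500 = £18,107,907.60. Interest = £3,698,676.00.
DOL = £27,874,407.60 ÷ £18,107,907.60 = 1.5394; DFL = £18,107,907.60 ÷ £14,409,231.60 = 1.2567.
DCL = DOL × DFL = 1.5394 × 1.2567 = 1.9346.

1.93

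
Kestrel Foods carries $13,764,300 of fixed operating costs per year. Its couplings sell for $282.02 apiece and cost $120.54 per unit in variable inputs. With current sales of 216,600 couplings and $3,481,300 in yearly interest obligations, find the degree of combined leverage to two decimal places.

1.97

Total contribution margin = 216,600 × $161.48 = $34,976,568.00.
Subtracting fixed costs: EBIT = $34,976,568.00 − $13,764,300 = $21,212,268.00. Interest = $3,481,300.00, so EBIT − I = $17,730,968.00.
Degree of total leverage = total CM / (EBIT − interest) = $34,976,568.00 / $17,730,968.00 = 1.9726.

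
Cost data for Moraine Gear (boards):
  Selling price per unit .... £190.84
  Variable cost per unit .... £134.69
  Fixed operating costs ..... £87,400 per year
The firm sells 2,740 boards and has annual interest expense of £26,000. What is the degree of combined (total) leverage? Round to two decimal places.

At 2,740 units, contribution = 2,740 × £56.15 = £153,851.00.
EBIT = £153,851.00 − £87,400 = £66,451.00. Interest = £26,000.00, so EBIT − I = £40,451.00.
Degree of total leverage = total CM / (EBIT − interest) = £153,851.00 / £40,451.00 = 3.8034.

3.80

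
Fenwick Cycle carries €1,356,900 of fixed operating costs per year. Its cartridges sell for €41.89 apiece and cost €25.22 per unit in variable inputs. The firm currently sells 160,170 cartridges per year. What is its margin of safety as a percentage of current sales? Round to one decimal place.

Contribution margin per unit = €41.89 − €25.22 = €16.67. Break-even units = €1,356,900 ÷ €16.67 = 81,397.72; break-even revenue = 81,397.72 × €41.89 = €3,409,750.51.
Current sales = 160,170 × €41.89 = €6,709,521.30.
Margin of safety = (€6,709,521.30 − €3,409,750.51) ÷ €6,709,521.30 = 49.2%.

49.2%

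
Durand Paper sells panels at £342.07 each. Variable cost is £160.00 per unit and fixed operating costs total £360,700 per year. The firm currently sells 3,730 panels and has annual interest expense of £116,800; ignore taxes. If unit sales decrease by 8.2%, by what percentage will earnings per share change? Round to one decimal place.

Contribution at this volume is 3,730 × £182.07 = £679,121.10.
Operating income = contribution − fixed costs = £679,121.10 − £360,700 = £318,421.10.
Interest = £116,800.00, so EBIT − I = £201,621.10.
Degree of combined leverage = contribution ÷ (EBIT − I) = £679,121.10 ÷ £201,621.10 = 3.3683.
%ΔEPS = DCL × %ΔSales = 3.3683 × -8.2% = -27.6%.

-27.6%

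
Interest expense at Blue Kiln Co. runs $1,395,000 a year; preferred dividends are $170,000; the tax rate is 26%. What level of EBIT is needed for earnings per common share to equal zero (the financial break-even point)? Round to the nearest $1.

Preferred dividends are paid after tax, so their pre-tax equivalent is $170,000 ÷ (1 − 0.26) = $229,729.73.
Financial break-even EBIT = interest + D_p ÷ (1 − t) = $1,395,000 + $229,729.73 = $1,624,729.73.

$1,624,730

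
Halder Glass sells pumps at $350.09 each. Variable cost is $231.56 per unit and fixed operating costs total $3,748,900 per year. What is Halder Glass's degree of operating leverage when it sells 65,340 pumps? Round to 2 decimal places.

1.94

At 65,340 units, contribution = 65,340 × $118.53 = $7,744,750.20.
Operating income = contribution − fixed costs = $7,744,750.20 − $3,748,900 = $3,995,850.20.
DOL = contribution ÷ EBIT = $7,744,750.20 ÷ $3,995,850.20 = 1.9382.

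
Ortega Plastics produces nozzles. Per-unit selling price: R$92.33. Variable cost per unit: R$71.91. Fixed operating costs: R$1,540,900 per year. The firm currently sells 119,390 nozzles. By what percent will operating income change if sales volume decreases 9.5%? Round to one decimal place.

-25.8%

Contribution at this volume is 119,390 × R$20.42 = R$2,437,943.80.
Operating income = contribution − fixed costs = R$2,437,943.80 − R$1,540,900 = R$897,043.80.
DOL = contribution ÷ EBIT = R$2,437,943.80 ÷ R$897,043.80 = 2.7178.
Operating income changes by 2.7178 × -9.5% = -25.8%.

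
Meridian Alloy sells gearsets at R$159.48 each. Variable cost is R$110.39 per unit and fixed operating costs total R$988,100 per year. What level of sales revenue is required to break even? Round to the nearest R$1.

Contribution margin per unit = R$159.48 − R$110.39 = R$49.09, a CM ratio of R$49.09 ÷ R$159.48 = 0.3078.
Break-even revenue = fixed costs × price ÷ CM = R$988,100 × R$159.48 ÷ R$49.09 = R$3,210,067.

R$3,210,067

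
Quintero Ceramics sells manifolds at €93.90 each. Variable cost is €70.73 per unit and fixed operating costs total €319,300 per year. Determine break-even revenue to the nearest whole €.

Contribution margin per unit = €93.90 − €70.73 = €23.17, a CM ratio of €23.17 ÷ €93.90 = 0.2468.
Break-even sales = FC ÷ CM ratio = €319,300 × €93.90 / €23.17 = €1,294,013.

€1,294,013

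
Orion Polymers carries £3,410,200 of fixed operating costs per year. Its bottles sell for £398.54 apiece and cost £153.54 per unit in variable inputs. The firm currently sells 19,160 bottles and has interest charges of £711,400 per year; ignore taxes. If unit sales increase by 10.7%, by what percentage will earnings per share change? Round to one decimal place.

Contribution at this volume is 19,160 × £245.00 = £4,694,200.00.
EBIT = £4,694,200.00 − £3,410,200 = £1,284,000.00.
Interest = £711,400.00, so EBIT − I = £572,600.00.
Degree of combined leverage = contribution ÷ (EBIT − I) = £4,694,200.00 ÷ £572,600.00 = 8.1980.
%ΔEPS = DCL × %ΔSales = 8.1980 × +10.7% = +87.7%.

+87.7%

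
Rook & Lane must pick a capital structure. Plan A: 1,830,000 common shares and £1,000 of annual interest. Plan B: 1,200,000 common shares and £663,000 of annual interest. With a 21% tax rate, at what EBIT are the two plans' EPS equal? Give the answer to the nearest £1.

Set EPS_A = EPS_B: (EBIT − £1,000)(1 − 0.21) ÷ 1,830,000 = (EBIT − £663,000)(1 − 0.21) ÷ 1,200,000.
Cancelling (1 − t) and cross-multiplying: 1,200,000·(EBIT − 1,000) = 1,830,000·(EBIT − 663,000).
Solving, EBIT = (663,000·1,830,000 − 1,000·1,200,000) / (1,830,000 − 1,200,000) = 1,212,090,000,000 / 630,000 = 1,923,952.38.

£1,923,952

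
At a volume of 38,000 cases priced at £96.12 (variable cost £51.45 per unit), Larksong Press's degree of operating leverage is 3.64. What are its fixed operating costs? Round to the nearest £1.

At 38,000 units, contribution = 38,000 × £44.67 = £1,697,460.00.
DOL = contribution / EBIT, so EBIT = £1,697,460.00 / 3.64 = £466,335.16.
Fixed costs = CM − EBIT = £1,697,460.00 − £466,335.16 = £1,231,125.

£1,231,125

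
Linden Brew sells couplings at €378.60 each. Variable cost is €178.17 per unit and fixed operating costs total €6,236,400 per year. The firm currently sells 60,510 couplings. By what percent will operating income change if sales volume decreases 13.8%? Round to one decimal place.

-28.4%

At 60,510 units, contribution = 60,510 × €200.43 = €12,128,019.30.
Operating income = contribution − fixed costs = €12,128,019.30 − €6,236,400 = €5,891,619.30.
DOL = contribution ÷ EBIT = €12,128,019.30 ÷ €5,891,619.30 = 2.0585.
%ΔEBIT = DOL × %ΔSales = 2.0585 × -13.8% = -28.4%.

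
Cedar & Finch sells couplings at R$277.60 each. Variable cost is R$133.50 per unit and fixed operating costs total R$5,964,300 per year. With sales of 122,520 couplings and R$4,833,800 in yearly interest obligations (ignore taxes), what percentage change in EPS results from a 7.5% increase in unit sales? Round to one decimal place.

+19.3%

At 122,520 units, contribution = 122,520 × R$144.10 = R$17,655,132.00.
EBIT = R$17,655,132.00 − R$5,964,300 = R$11,690,832.00.
After interest of R$4,833,800.00, pre-tax earnings = R$6,857,032.00.
DCL = total CM / (EBIT − I) = R$17,655,132.00 / R$6,857,032.00 = 2.5747.
EPS therefore changes by 2.5747 × (+7.5%) = +19.3%.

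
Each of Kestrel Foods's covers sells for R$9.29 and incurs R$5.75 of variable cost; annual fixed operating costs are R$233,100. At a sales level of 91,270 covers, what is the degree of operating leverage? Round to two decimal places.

Contribution at this volume is 91,270 × R$3.54 = R$323,095.80.
EBIT = R$323,095.80 − R$233,100 = R$89,995.80.
Degree of operating leverage = R$323,095.80 / R$89,995.80 = 3.5901.

3.59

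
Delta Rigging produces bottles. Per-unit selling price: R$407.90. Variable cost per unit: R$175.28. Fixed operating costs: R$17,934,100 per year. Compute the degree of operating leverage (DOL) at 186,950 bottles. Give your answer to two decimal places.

1.70

Contribution at this volume is 186,950 × R$232.62 = R$43,488,309.00.
Subtracting fixed costs: EBIT = R$43,488,309.00 − R$17,934,100 = R$25,554,209.00.
DOL = contribution ÷ EBIT = R$43,488,309.00 ÷ R$25,554,209.00 = 1.7018.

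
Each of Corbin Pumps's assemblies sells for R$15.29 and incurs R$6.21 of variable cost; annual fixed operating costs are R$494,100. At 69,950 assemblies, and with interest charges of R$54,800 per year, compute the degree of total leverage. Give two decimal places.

At 69,950 units, contribution = 69,950 × R$9.08 = R$635,146.00.
Subtracting fixed costs: EBIT = R$635,146.00 − R$494,100 = R$141,046.00. Interest = R$54,800.00, so EBIT − I = R$86,246.00.
Degree of total leverage = total CM / (EBIT − interest) = R$635,146.00 / R$86,246.00 = 7.3644.

7.36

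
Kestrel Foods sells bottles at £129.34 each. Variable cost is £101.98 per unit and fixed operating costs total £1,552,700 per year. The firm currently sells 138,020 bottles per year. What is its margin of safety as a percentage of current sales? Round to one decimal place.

Contribution margin per unit = £129.34 − £101.98 = £27.36. Break-even units = £1,552,700 ÷ £27.36 = 56,750.73; break-even revenue = 56,750.73 × £129.34 = £7,340,139.55.
Actual sales revenue = 138,020 × £129.34 = £17,851,506.80.
Margin of safety = (£17,851,506.80 − £7,340,139.55) ÷ £17,851,506.80 = 58.9%.

58.9%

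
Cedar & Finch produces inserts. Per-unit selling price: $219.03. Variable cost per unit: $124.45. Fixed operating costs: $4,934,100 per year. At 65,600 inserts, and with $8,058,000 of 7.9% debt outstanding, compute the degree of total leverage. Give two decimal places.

Contribution at this volume is 65,600 × $94.58 = $6,204,448.00.
Subtracting fixed costs: EBIT = $6,204,448.00 − $4,934,100 = $1,270,348.00. Interest = $636,582.00, so EBIT − I = $633,766.00.
DCL = contribution ÷ (EBIT − I) = $6,204,448.00 ÷ $633,766.00 = 9.7898.

9.79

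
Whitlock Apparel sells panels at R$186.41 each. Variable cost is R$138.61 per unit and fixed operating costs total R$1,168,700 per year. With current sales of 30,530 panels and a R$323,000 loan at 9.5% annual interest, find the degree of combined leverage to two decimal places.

At 30,530 units, contribution = 30,530 × R$47.80 = R$1,459,334.00.
Subtracting fixed costs: EBIT = R$1,459,334.00 − R$1,168,700 = R$290,634.00. Interest = R$30,685.00.
DOL = R$1,459,334.00 ÷ R$290,634.00 = 5.0212; DFL = R$290,634.00 ÷ R$259,949.00 = 1.1180.
Combined leverage = 5.0212 × 1.1180 = 5.6137.

5.61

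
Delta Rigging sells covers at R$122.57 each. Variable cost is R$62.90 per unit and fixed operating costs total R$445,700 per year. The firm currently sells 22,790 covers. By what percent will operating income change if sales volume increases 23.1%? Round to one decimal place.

+34.4%

At 22,790 units, contribution = 22,790 × R$59.67 = R$1,359,879.30.
Subtracting fixed costs: EBIT = R$1,359,879.30 − R$445,700 = R$914,179.30.
Degree of operating leverage = R$1,359,879.30 / R$914,179.30 = 1.4875.
Operating income changes by 1.4875 × +23.1% = +34.4%.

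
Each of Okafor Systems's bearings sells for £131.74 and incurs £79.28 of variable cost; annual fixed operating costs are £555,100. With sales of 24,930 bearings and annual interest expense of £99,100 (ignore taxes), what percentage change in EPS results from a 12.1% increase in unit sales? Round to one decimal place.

+24.2%

Contribution at this volume is 24,930 × £52.46 = £1,307,827.80.
Subtracting fixed costs: EBIT = £1,307,827.80 − £555,100 = £752,727.80.
After interest of £99,100.00, pre-tax earnings = £653,627.80.
Degree of combined leverage = contribution ÷ (EBIT − I) = £1,307,827.80 ÷ £653,627.80 = 2.0009.
%ΔEPS = DCL × %ΔSales = 2.0009 × +12.1% = +24.2%.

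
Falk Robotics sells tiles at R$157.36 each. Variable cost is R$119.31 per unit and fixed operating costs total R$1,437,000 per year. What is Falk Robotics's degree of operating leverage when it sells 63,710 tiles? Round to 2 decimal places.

2.46

At 63,710 units, contribution = 63,710 × R$38.05 = R$2,424,165.50.
Operating income = contribution − fixed costs = R$2,424,165.50 − R$1,437,000 = R$987,165.50.
DOL = contribution ÷ EBIT = R$2,424,165.50 ÷ R$987,165.50 = 2.4557.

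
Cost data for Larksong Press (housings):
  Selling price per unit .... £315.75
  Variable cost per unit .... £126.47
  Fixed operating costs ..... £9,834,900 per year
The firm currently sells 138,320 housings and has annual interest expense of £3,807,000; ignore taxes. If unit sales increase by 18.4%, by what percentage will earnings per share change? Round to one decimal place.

+38.4%

Contribution at this volume is 138,320 × £189.28 = £26,181,209.60.
Subtracting fixed costs: EBIT = £26,181,209.60 − £9,834,900 = £16,346,309.60.
Interest = £3,807,000.00, so EBIT − I = £12,539,309.60.
DCL = total CM / (EBIT − I) = £26,181,209.60 / £12,539,309.60 = 2.0879.
%ΔEPS = DCL × %ΔSales = 2.0879 × +18.4% = +38.4%.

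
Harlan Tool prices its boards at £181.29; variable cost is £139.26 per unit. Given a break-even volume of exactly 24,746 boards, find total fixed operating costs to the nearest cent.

Each unit contributes £181.29 − £139.26 = £42.03.
Fixed costs = break-even units × CM = 24,746 × £42.03 = £1,040,074.38.

£1,040,074.38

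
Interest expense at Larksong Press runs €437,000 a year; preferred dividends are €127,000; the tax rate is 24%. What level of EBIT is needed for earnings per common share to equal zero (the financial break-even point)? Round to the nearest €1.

€604,105

Grossing the preferred dividend up to pre-tax terms: €127,000 / (1 − 0.24) = €167,105.26.
Financial break-even EBIT = interest + D_p ÷ (1 − t) = €437,000 + €167,105.26 = €604,105.26.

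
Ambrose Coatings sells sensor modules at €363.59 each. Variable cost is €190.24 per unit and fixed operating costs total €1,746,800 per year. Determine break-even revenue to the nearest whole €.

CM per unit = €363.59 − €190.24 = €173.35; CM ratio = €173.35 / €363.59 = 0.4768.
Break-even revenue = fixed costs × price ÷ CM = €1,746,800 × €363.59 ÷ €173.35 = €3,663,796.

€3,663,796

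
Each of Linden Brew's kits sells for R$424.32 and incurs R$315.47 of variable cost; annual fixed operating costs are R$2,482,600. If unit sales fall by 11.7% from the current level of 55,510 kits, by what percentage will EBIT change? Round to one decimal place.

At 55,510 units, contribution = 55,510 × R$108.85 = R$6,042,263.50.
Operating income = contribution − fixed costs = R$6,042,263.50 − R$2,482,600 = R$3,559,663.50.
DOL = contribution ÷ EBIT = R$6,042,263.50 ÷ R$3,559,663.50 = 1.6974.
So EBIT moves 1.6974 × (-11.7%) = -19.9%.

-19.9%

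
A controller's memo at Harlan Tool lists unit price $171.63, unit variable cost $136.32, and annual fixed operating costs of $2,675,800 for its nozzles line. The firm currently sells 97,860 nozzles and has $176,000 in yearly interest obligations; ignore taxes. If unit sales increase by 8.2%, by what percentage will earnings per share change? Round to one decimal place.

Total contribution margin = 97,860 × $35.31 = $3,455,436.60.
Operating income = contribution − fixed costs = $3,455,436.60 − $2,675,800 = $779,636.60.
After interest of $176,000.00, pre-tax earnings = $603,636.60.
Degree of combined leverage = contribution ÷ (EBIT − I) = $3,455,436.60 ÷ $603,636.60 = 5.7244.
EPS therefore changes by 5.7244 × (+8.2%) = +46.9%.

+46.9%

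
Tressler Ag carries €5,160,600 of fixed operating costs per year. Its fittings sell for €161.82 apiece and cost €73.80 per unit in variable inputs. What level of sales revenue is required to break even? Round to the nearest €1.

€9,487,483

CM per unit = €161.82 − €73.80 = €88.02; CM ratio = €88.02 / €161.82 = 0.5439.
Break-even revenue = fixed costs × price ÷ CM = €5,160,600 × €161.82 ÷ €88.02 = €9,487,483.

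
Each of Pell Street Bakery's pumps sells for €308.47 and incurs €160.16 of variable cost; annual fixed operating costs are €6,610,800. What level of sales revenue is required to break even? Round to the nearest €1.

€13,749,804

Contribution margin per unit = €308.47 − €160.16 = €148.31, a CM ratio of €148.31 ÷ €308.47 = 0.4808.
Break-even revenue = fixed costs × price ÷ CM = €6,610,800 × €308.47 ÷ €148.31 = €13,749,804.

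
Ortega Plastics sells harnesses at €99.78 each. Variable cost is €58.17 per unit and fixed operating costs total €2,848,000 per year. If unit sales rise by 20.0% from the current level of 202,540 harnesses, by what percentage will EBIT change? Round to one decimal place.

+30.2%

Contribution at this volume is 202,540 × €41.61 = €8,427,689.40.
EBIT = €8,427,689.40 − €2,848,000 = €5,579,689.40.
DOL = contribution ÷ EBIT = €8,427,689.40 ÷ €5,579,689.40 = 1.5104.
So EBIT moves 1.5104 × (+20.0%) = +30.2%.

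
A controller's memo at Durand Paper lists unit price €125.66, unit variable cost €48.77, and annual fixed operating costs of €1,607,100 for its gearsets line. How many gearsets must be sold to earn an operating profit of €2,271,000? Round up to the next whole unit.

Each unit contributes €125.66 − €48.77 = €76.89.
Need Q such that Q × €76.89 − €1,607,100 = €2,271,000, i.e. Q = €3,878,100 / €76.89 = 50,436.99 → 50,437.

50,437 gearsets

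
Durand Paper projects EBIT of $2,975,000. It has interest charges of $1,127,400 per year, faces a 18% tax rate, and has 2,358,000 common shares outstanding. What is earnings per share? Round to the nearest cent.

Interest = $1,127,400.00, so EBT = $2,975,000 − $1,127,400.00 = $1,847,600.00.
Net income = $1,847,600.00 × (1 − 0.18) = $1,515,032.00.
Per share: $1,515,032.00 / 2,358,000 shares = $0.64.

$0.64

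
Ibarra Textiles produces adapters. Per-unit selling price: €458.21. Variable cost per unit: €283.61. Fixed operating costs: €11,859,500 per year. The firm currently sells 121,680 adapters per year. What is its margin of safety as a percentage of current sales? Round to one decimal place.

44.2%

Unit CM = price − variable cost = €458.21 − €283.61 = €174.60. Break-even units = €11,859,500 ÷ €174.60 = 67,923.83; break-even revenue = 67,923.83 × €458.21 = €31,123,376.26.
Current sales = 121,680 × €458.21 = €55,754,992.80.
Margin of safety = (€55,754,992.80 − €31,123,376.26) ÷ €55,754,992.80 = 44.2%.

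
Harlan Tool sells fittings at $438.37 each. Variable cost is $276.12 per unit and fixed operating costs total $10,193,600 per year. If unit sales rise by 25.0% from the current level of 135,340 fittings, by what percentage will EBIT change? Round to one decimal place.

+46.7%

Total contribution margin = 135,340 × $162.25 = $21,958,915.00.
EBIT = $21,958,915.00 − $10,193,600 = $11,765,315.00.
DOL = contribution ÷ EBIT = $21,958,915.00 ÷ $11,765,315.00 = 1.8664.
%ΔEBIT = DOL × %ΔSales = 1.8664 × +25.0% = +46.7%.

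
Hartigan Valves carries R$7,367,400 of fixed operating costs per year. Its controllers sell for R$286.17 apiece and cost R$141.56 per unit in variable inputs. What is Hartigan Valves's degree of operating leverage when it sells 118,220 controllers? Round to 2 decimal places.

1.76

Contribution at this volume is 118,220 × R$144.61 = R$17,095,794.20.
Subtracting fixed costs: EBIT = R$17,095,794.20 − R$7,367,400 = R$9,728,394.20.
DOL = contribution ÷ EBIT = R$17,095,794.20 ÷ R$9,728,394.20 = 1.7573.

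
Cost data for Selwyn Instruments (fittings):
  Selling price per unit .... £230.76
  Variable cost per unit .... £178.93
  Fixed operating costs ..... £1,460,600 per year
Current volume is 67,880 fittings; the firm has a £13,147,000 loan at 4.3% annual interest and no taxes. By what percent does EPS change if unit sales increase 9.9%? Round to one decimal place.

At 67,880 units, contribution = 67,880 × £51.83 = £3,518,220.40.
Subtracting fixed costs: EBIT = £3,518,220.40 − £1,460,600 = £2,057,620.40.
After interest of £565,321.00, pre-tax earnings = £1,492,299.40.
DCL = total CM / (EBIT − I) = £3,518,220.40 / £1,492,299.40 = 2.3576.
EPS therefore changes by 2.3576 × (+9.9%) = +23.3%.

+23.3%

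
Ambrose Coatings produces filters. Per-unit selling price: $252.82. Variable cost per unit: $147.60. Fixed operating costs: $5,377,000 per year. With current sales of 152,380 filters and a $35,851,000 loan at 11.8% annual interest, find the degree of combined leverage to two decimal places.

At 152,380 units, contribution = 152,380 × $105.22 = $16,033,423.60.
Subtracting fixed costs: EBIT = $16,033,423.60 − $5,377,000 = $10,656,423.60. Interest = $4,230,418.00, so EBIT − I = $6,426,005.60.
Degree of total leverage = total CM / (EBIT − interest) = $16,033,423.60 / $6,426,005.60 = 2.4951.

2.50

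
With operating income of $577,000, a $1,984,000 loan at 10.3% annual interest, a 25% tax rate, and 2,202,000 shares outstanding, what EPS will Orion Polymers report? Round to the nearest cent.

$0.13

Interest = $204,352.00, so EBT = $577,000 − $204,352.00 = $372,648.00.
Net income = $372,648.00 × (1 − 0.25) = $279,486.00.
Per share: $279,486.00 / 2,202,000 shares = $0.13.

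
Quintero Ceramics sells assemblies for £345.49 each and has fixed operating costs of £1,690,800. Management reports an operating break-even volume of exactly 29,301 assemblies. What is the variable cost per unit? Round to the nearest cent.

£287.79

At break-even, FC = Q × (P − VC), so P − VC = £1,690,800 ÷ 29,301 = £57.7045.
Hence VC = price − CM = £345.49 − £57.7045 = £287.79.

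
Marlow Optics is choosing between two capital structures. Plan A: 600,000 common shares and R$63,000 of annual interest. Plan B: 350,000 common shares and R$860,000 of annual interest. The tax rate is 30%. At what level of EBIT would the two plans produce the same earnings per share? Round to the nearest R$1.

At indifference, (EBIT − 63,000)(1 − t)/600,000 = (EBIT − 860,000)(1 − t)/350,000.
Cancelling (1 − t) and cross-multiplying: 350,000·(EBIT − 63,000) = 600,000·(EBIT − 860,000).
EBIT × (600,000 − 350,000) = 860,000 × 600,000 − 63,000 × 350,000 = 493,950,000,000, so EBIT = 493,950,000,000 ÷ 250,000 = 1,975,800.00.

R$1,975,800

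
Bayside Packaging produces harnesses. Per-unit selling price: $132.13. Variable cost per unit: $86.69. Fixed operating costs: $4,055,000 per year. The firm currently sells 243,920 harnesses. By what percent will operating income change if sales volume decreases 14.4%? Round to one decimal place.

-22.7%

At 243,920 units, contribution = 243,920 × $45.44 = $11,083,724.80.
Operating income = contribution − fixed costs = $11,083,724.80 − $4,055,000 = $7,028,724.80.
So DOL = total CM / EBIT = $11,083,724.80 / $7,028,724.80 = 1.5769.
%ΔEBIT = DOL × %ΔSales = 1.5769 × -14.4% = -22.7%.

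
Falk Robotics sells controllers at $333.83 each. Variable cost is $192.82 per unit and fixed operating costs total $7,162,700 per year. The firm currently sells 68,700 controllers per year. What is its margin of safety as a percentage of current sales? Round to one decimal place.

Contribution margin per unit = $333.83 − $192.82 = $141.01. Break-even units = $7,162,700 ÷ $141.01 = 50,795.69; break-even revenue = 50,795.69 × $333.83 = $16,957,124.61.
Current sales = 68,700 × $333.83 = $22,934,121.00.
Margin of safety = ($22,934,121.00 − $16,957,124.61) ÷ $22,934,121.00 = 26.1%.

26.1%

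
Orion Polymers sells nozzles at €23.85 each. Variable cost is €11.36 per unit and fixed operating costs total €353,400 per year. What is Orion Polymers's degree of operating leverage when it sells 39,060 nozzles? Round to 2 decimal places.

3.63

Contribution at this volume is 39,060 × €12.49 = €487,859.40.
EBIT = €487,859.40 − €353,400 = €134,459.40.
Degree of operating leverage = €487,859.40 / €134,459.40 = 3.6283.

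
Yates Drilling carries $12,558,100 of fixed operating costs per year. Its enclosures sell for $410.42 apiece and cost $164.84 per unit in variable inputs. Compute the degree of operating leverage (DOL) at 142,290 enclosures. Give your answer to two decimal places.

Total contribution margin = 142,290 × $245.58 = $34,943,578.20.
EBIT = $34,943,578.20 − $12,558,100 = $22,385,478.20.
So DOL = total CM / EBIT = $34,943,578.20 / $22,385,478.20 = 1.5610.

1.56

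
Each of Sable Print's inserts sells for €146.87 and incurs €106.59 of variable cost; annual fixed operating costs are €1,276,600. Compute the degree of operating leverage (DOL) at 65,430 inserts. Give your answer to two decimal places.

At 65,430 units, contribution = 65,430 × €40.28 = €2,635,520.40.
Operating income = contribution − fixed costs = €2,635,520.40 − €1,276,600 = €1,358,920.40.
DOL = contribution ÷ EBIT = €2,635,520.40 ÷ €1,358,920.40 = 1.9394.

1.94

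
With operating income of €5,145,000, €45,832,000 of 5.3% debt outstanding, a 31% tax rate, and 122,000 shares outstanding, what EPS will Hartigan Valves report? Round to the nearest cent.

€15.36

Interest = €2,429,096.00, so EBT = €5,145,000 − €2,429,096.00 = €2,715,904.00.
After tax at 31%: net income = €2,715,904.00 × 0.69 = €1,873,973.76.
EPS = €1,873,973.76 ÷ 122,000 = €15.36.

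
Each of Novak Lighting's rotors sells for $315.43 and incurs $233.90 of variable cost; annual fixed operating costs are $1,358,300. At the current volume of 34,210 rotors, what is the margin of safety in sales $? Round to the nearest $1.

$5,535,757

Contribution margin per unit = $315.43 − $233.90 = $81.53. Break-even units = $1,358,300 ÷ $81.53 = 16,660.13; break-even revenue = 16,660.13 × $315.43 = $5,255,103.26.
Actual sales revenue = 34,210 × $315.43 = $10,790,860.30.
Margin of safety = $10,790,860.30 − $5,255,103.26 = $5,535,757.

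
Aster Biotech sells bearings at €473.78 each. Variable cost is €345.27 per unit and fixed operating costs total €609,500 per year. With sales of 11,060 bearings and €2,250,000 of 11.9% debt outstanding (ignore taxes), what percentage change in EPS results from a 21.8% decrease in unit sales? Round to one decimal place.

Total contribution margin = 11,060 × €128.51 = €1,421,320.60.
Subtracting fixed costs: EBIT = €1,421,320.60 − €609,500 = €811,820.60.
After interest of €267,750.00, pre-tax earnings = €544,070.60.
DCL = total CM / (EBIT − I) = €1,421,320.60 / €544,070.60 = 2.6124.
EPS therefore changes by 2.6124 × (-21.8%) = -56.9%.

-56.9%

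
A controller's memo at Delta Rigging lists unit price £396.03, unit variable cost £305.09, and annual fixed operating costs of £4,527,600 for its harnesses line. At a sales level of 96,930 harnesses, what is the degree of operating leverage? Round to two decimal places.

Contribution at this volume is 96,930 × £90.94 = £8,814,814.20.
EBIT = £8,814,814.20 − £4,527,600 = £4,287,214.20.
Degree of operating leverage = £8,814,814.20 / £4,287,214.20 = 2.0561.

2.06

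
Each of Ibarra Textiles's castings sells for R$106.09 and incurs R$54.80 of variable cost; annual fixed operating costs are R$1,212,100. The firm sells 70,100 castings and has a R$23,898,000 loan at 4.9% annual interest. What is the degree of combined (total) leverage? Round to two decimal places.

2.97

Contribution at this volume is 70,100 × R$51.29 = R$3,595,429.00.
EBIT = R$3,595,429.00 − R$1,212,100 = R$2,383,329.00. Interest = R$1,171,002.00.
DOL = R$3,595,429.00 ÷ R$2,383,329.00 = 1.5086; DFL = R$2,383,329.00 ÷ R$1,212,327.00 = 1.9659.
Combined leverage = 1.5086 × 1.9659 = 2.9658.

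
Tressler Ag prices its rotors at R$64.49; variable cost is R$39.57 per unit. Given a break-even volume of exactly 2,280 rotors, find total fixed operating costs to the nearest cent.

Unit CM = price − variable cost = R$64.49 − R$39.57 = R$24.92.
Fixed costs = break-even units × CM = 2,280 × R$24.92 = R$56,817.60.

R$56,817.60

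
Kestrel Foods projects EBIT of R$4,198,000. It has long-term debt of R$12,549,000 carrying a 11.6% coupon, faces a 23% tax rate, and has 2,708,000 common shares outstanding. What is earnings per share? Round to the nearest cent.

R$0.78

Pre-tax income = R$4,198,000 − R$1,455,684.00 = R$2,742,316.00.
After tax at 23%: net income = R$2,742,316.00 × 0.77 = R$2,111,583.32.
EPS = R$2,111,583.32 ÷ 2,708,000 = R$0.78.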